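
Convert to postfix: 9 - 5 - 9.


Left to right (same or higher precedence on left)
Postfix: 9 5 - 9 -


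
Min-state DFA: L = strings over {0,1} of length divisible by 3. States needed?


Track length mod 3: states 0..2, accept at 0
Minimal DFA: 3 states


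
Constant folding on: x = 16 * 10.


16 * 10 = 160 at compile time
Optimized: x = 160


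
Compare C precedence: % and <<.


'%' is multiplicative (level 10); '<<' is shift (level 8)
Higher level binds tighter
'%' has higher precedence than '<<'


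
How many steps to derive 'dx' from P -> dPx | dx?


Derivation: P => dx
Steps: 1


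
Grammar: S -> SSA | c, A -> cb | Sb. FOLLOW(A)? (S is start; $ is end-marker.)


$ ∈ FOLLOW(S). For each A -> αBβ: add FIRST(β)\{ε} to FOLLOW(B); if β nullable, add FOLLOW(A).
FOLLOW(A) = {$, b, c}


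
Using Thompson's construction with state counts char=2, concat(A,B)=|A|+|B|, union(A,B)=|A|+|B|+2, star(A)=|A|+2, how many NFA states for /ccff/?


Syntax tree has 4 char leaf(s), 0 union(s), 0 star(s)
chars contribute 4×2 = 8; each union adds +2; each star adds +2
Total: 8 + 0 + 0 = 8 states


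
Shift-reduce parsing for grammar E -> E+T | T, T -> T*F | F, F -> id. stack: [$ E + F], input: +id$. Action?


'F' (not preceded by T*) is the handle for T -> F
Action: reduce (T -> F)


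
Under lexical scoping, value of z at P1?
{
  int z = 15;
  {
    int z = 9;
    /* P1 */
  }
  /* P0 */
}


z declared in the same block as P1
z = 9


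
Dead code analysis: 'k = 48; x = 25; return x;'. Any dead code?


k is assigned but never read
Dead: 'k = 48'


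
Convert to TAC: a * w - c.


Break into single-operator statements:
t1 = a * w
t2 = t1 - c


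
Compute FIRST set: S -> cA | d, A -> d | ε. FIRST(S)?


Per alternative of S: FIRST(cA) = {c}; FIRST(d) = {d}
FIRST(S) = {c, d}


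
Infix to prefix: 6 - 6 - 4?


left-to-right (same/higher precedence on left): tree is (- (- 6 6) 4)
Prefix: - - 6 6 4


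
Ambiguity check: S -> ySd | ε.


balanced y^n…d^n: each string has a unique parse
Unambiguous


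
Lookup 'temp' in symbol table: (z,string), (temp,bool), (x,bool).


Lookup 'temp' → type bool


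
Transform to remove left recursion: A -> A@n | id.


Left-recursive alternatives: A@n; non-recursive: id
Introduce A': A -> idA', A' -> @nA' | ε


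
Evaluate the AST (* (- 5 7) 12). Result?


Evaluate inner: (- 5 7) = -2
Evaluate root: (* -2 12) = -24
Result: -24


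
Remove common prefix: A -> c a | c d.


Common prefix: 'c'
Factored: A -> c A', A' -> a | d


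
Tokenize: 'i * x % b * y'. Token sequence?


Scan left to right, longest-match per lexeme
Tokens: ID(i), OP(*), ID(x), OP(%), ID(b), OP(*), ID(y)


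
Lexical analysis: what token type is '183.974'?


Pattern: digits with a decimal point
Type: FLOAT_LITERAL


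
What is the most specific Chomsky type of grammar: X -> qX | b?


Right-linear: every RHS is a terminal or a terminal followed by one nonterminal
Classification: Type 3 (Regular)


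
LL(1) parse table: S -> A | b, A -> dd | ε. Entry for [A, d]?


For [A, d]: 'd' ∈ FIRST(dd)
Entry: A -> dd


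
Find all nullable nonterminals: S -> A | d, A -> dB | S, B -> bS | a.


A nonterminal is nullable iff some alternative derives ε (directly, or every symbol in it is nullable)
Nullable: {}


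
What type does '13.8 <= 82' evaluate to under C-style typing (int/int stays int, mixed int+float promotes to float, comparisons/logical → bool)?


Operand types: float <= int
Rule: comparison yields bool
Result type: bool


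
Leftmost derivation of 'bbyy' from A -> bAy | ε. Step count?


Derivation: A => bAy => bbAyy => bbyy
Steps: 3


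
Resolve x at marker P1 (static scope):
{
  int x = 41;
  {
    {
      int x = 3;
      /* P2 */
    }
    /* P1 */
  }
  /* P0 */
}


P1's block does not declare x; resolves to the enclosing declaration at depth 0
x = 41


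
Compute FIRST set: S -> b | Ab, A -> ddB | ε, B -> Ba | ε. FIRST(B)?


Per alternative of B: FIRST(Ba) = {a}; FIRST(ε) = {ε}
FIRST(B) = {a, ε}


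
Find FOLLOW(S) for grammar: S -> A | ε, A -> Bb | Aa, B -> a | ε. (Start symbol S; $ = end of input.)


$ ∈ FOLLOW(S). For each A -> αBβ: add FIRST(β)\{ε} to FOLLOW(B); if β nullable, add FOLLOW(A).
FOLLOW(S) = {$}


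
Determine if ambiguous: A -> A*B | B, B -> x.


precedence layered via separate nonterminal B: deterministic
Unambiguous


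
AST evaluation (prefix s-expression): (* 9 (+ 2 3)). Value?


Evaluate inner: (+ 2 3) = 5
Evaluate root: (* 9 5) = 45
Result: 45


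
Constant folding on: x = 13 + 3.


13 + 3 = 16 at compile time
Optimized: x = 16


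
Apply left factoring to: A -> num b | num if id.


Common prefix: 'num'
Factored: A -> num A', A' -> b | if id


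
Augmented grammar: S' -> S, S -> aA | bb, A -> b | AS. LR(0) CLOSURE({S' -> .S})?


Start: S' -> .S
For each item with dot before a nonterminal B, add B -> .γ for every B-production
Closure: [S' -> .S, S -> .aA, S -> .bb]


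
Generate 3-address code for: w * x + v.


Break into single-operator statements:
t1 = w * x
t2 = t1 + v


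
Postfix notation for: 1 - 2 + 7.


Left to right (same or higher precedence on left)
Postfix: 1 2 - 7 +


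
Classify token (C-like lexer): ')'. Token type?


Pattern: delimiter/punctuation
Type: PUNCTUATION


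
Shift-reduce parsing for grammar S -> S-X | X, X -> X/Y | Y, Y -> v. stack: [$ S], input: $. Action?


start symbol S on stack, input exhausted
Action: accept


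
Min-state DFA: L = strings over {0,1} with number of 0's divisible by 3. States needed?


Track (count of 0) mod 3: states 0..2, accept at 0
Minimal DFA: 3 states


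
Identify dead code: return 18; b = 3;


statement follows a return and is unreachable
Dead: 'b = 3'


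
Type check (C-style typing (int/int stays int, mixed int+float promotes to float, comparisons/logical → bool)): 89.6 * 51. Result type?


Operand types: float * int
Rule: mixed int/float promotes to float; int/int stays int
Result type: float


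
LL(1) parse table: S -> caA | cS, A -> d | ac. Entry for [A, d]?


For [A, d]: 'd' ∈ FIRST(d)
Entry: A -> d


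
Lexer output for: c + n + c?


Scan left to right, longest-match per lexeme
Tokens: ID(c), OP(+), ID(n), OP(+), ID(c)


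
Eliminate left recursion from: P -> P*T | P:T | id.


Left-recursive alternatives: P*T, P:T; non-recursive: id
Introduce P': P -> idP', P' -> *TP' | :TP' | ε


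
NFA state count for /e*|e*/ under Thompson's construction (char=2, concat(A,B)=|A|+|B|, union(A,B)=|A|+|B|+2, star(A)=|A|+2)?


Syntax tree has 2 char leaf(s), 1 union(s), 2 star(s)
chars contribute 2×2 = 4; each union adds +2; each star adds +2
Total: 4 + 2 + 4 = 10 states


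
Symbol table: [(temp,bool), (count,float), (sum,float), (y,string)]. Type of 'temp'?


Lookup 'temp' → type bool


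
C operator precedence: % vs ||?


'%' is multiplicative (level 10); '||' is logical OR (level 1)
Higher level binds tighter
'%' has higher precedence than '||'


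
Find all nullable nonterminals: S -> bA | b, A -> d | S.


A nonterminal is nullable iff some alternative derives ε (directly, or every symbol in it is nullable)
Nullable: {}


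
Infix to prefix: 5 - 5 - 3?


left-to-right (same/higher precedence on left): tree is (- (- 5 5) 3)
Prefix: - - 5 5 3


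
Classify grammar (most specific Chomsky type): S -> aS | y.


Right-linear: every RHS is a terminal or a terminal followed by one nonterminal
Classification: Type 3 (Regular)


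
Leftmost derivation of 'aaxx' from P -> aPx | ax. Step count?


Derivation: P => aPx => aaxx
Steps: 2


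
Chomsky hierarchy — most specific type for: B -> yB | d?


Right-linear: every RHS is a terminal or a terminal followed by one nonterminal
Classification: Type 3 (Regular)


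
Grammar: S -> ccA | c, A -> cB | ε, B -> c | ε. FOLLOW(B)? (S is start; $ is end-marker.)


$ ∈ FOLLOW(S). For each A -> αBβ: add FIRST(β)\{ε} to FOLLOW(B); if β nullable, add FOLLOW(A).
FOLLOW(B) = {$}


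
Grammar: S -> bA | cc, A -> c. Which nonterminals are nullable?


A nonterminal is nullable iff some alternative derives ε (directly, or every symbol in it is nullable)
Nullable: {}


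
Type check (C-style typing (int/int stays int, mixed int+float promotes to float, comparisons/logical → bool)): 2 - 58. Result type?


Operand types: int - int
Rule: mixed int/float promotes to float; int/int stays int
Result type: int


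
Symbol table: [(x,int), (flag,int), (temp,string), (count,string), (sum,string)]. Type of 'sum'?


Lookup 'sum' → type string


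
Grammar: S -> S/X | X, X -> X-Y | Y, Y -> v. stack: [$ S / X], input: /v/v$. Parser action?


handle 'S/X' on top; lookahead ∈ FOLLOW(S) = {/, $}
Action: reduce (S -> S/X)


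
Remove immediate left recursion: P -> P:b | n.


Left-recursive alternatives: P:b; non-recursive: n
Introduce P': P -> nP', P' -> :bP' | ε


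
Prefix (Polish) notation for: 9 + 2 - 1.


left-to-right (same/higher precedence on left): tree is (- (+ 9 2) 1)
Prefix: - + 9 2 1


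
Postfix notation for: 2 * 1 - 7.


Left to right (same or higher precedence on left)
Postfix: 2 1 * 7 -


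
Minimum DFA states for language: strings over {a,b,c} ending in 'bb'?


Track the longest suffix of input matching a prefix of 'bb': 3 classes (prefixes of length 0..2)
Minimal DFA: 3 states


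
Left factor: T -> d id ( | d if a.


Common prefix: 'd'
Factored: T -> d T', T' -> id ( | if a


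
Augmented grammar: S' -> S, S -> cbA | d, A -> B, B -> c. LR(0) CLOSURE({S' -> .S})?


Start: S' -> .S
For each item with dot before a nonterminal B, add B -> .γ for every B-production
Closure: [S' -> .S, S -> .cbA, S -> .d]


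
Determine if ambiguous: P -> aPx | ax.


balanced a^n…x^n: each string has a unique parse
Unambiguous


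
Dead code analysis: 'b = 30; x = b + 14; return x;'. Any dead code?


b is read by x's definition; x is returned
No dead code


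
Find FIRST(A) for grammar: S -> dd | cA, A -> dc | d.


Per alternative of A: FIRST(dc) = {d}; FIRST(d) = {d}
FIRST(A) = {d}


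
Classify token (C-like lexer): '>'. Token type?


Pattern: operator symbol
Type: OPERATOR


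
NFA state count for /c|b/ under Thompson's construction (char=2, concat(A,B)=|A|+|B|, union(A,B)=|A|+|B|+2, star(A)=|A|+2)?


Syntax tree has 2 char leaf(s), 1 union(s), 0 star(s)
chars contribute 2×2 = 4; each union adds +2; each star adds +2
Total: 4 + 2 + 0 = 6 states


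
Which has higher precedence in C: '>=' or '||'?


'>=' is relational (level 7); '||' is logical OR (level 1)
Higher level binds tighter
'>=' has higher precedence than '||'


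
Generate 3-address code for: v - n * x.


Break into single-operator statements:
t1 = n * x
t2 = v - t1


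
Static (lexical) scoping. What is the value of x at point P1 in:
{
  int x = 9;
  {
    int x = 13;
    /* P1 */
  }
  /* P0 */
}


x declared in the same block as P1
x = 13


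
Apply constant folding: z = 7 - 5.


7 - 5 = 2 at compile time
Optimized: z = 2


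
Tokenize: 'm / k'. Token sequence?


Scan left to right, longest-match per lexeme
Tokens: ID(m), OP(/), ID(k)


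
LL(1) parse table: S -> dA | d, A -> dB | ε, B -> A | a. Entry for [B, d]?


For [B, d]: 'd' ∈ FIRST(A)
Entry: B -> A


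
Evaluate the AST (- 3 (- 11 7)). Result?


Evaluate inner: (- 11 7) = 4
Evaluate root: (- 3 4) = -1
Result: -1


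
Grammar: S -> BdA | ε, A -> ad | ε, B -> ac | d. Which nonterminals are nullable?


A nonterminal is nullable iff some alternative derives ε (directly, or every symbol in it is nullable)
Nullable: {A, S}


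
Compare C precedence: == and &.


'==' is equality (level 6); '&' is bitwise AND (level 5)
Higher level binds tighter
'==' has higher precedence than '&'


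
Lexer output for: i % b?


Scan left to right, longest-match per lexeme
Tokens: ID(i), OP(%), ID(b)


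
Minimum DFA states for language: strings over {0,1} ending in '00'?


Track the longest suffix of input matching a prefix of '00': 3 classes (prefixes of length 0..2)
Minimal DFA: 3 states


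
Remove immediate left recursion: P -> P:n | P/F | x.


Left-recursive alternatives: P:n, P/F; non-recursive: x
Introduce P': P -> xP', P' -> :nP' | /FP' | ε


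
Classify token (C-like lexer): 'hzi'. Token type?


Pattern: letter/underscore followed by alphanumerics, not a keyword
Type: IDENTIFIER


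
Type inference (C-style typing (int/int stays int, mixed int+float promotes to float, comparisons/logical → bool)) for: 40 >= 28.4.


Operand types: int >= float
Rule: comparison yields bool
Result type: bool


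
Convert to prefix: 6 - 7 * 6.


'*' binds tighter: tree is (- 6 (* 7 6))
Prefix: - 6 * 7 6


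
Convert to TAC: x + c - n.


Break into single-operator statements:
t1 = x + c
t2 = t1 - n


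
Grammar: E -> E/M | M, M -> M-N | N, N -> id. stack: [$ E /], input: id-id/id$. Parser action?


no handle ('E/' is not any RHS); shift 'id'
Action: shift


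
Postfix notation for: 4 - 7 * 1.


* has higher precedence, evaluate 7*1 first
Postfix: 4 7 1 * -


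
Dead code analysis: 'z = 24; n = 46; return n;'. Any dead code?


z is assigned but never read
Dead: 'z = 24'


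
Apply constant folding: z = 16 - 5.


16 - 5 = 11 at compile time
Optimized: z = 11


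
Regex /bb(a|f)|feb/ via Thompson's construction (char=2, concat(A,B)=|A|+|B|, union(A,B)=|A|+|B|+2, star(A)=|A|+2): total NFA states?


Syntax tree has 7 char leaf(s), 2 union(s), 0 star(s)
chars contribute 7×2 = 14; each union adds +2; each star adds +2
Total: 14 + 4 + 0 = 18 states


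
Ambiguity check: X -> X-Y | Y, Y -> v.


precedence layered via separate nonterminal Y: deterministic
Unambiguous


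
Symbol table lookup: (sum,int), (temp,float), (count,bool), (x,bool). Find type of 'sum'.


Lookup 'sum' → type int


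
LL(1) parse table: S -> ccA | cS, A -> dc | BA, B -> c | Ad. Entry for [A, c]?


For [A, c]: 'c' ∈ FIRST(BA)
Entry: A -> BA


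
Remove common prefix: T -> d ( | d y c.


Common prefix: 'd'
Factored: T -> d T', T' -> ( | y c


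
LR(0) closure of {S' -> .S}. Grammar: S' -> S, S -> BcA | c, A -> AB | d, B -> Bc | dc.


Start: S' -> .S
For each item with dot before a nonterminal B, add B -> .γ for every B-production
Closure: [S' -> .S, S -> .BcA, S -> .c, B -> .Bc, B -> .dc]


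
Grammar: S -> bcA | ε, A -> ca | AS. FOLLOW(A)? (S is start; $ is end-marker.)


$ ∈ FOLLOW(S). For each A -> αBβ: add FIRST(β)\{ε} to FOLLOW(B); if β nullable, add FOLLOW(A).
FOLLOW(A) = {$, b}


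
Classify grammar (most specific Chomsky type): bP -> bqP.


LHS has context (more than one symbol) and |LHS| ≤ |RHS|
Classification: Type 1 (Context-Sensitive)


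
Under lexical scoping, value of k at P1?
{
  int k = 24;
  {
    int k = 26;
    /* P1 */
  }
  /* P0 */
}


k declared in the same block as P1
k = 26


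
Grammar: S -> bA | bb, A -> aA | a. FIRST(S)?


Per alternative of S: FIRST(bA) = {b}; FIRST(bb) = {b}
FIRST(S) = {b}


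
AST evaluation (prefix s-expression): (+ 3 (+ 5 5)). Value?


Evaluate inner: (+ 5 5) = 10
Evaluate root: (+ 3 10) = 13
Result: 13


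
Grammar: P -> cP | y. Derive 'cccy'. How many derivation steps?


Derivation: P => cP => ccP => cccP => cccy
Steps: 4


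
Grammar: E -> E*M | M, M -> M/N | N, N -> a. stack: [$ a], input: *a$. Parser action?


'a' on top is the handle for N -> a
Action: reduce (N -> a)


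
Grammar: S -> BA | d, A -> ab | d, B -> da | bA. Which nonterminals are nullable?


A nonterminal is nullable iff some alternative derives ε (directly, or every symbol in it is nullable)
Nullable: {}


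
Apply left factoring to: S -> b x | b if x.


Common prefix: 'b'
Factored: S -> b S', S' -> x | if x


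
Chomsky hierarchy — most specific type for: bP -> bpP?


LHS has context (more than one symbol) and |LHS| ≤ |RHS|
Classification: Type 1 (Context-Sensitive)


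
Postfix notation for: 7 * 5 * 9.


Left to right (same or higher precedence on left)
Postfix: 7 5 * 9 *


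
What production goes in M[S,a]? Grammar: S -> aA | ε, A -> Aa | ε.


For [S, a]: 'a' ∈ FIRST(aA)
Entry: S -> aA


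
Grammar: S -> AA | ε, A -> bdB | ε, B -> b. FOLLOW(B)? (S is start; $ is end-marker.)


$ ∈ FOLLOW(S). For each A -> αBβ: add FIRST(β)\{ε} to FOLLOW(B); if β nullable, add FOLLOW(A).
FOLLOW(B) = {$, b}


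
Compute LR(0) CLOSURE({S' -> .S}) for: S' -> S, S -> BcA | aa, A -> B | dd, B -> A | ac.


Start: S' -> .S
For each item with dot before a nonterminal B, add B -> .γ for every B-production
Closure: [S' -> .S, S -> .BcA, S -> .aa, B -> .A, B -> .ac, A -> .B, A -> .dd]


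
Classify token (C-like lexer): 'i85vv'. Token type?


Pattern: letter/underscore followed by alphanumerics, not a keyword
Type: IDENTIFIER


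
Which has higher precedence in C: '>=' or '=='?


'>=' is relational (level 7); '==' is equality (level 6)
Higher level binds tighter
'>=' has higher precedence than '=='


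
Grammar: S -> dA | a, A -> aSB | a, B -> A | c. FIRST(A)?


Per alternative of A: FIRST(aSB) = {a}; FIRST(a) = {a}
FIRST(A) = {a}


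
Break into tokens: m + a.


Scan left to right, longest-match per lexeme
Tokens: ID(m), OP(+), ID(a)


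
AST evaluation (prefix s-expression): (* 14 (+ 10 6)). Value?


Evaluate inner: (+ 10 6) = 16
Evaluate root: (* 14 16) = 224
Result: 224


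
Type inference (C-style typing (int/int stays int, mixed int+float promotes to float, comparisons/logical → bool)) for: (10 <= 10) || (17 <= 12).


Operand types: bool || bool
Rule: logical operators take bool operands and yield bool
Result type: bool


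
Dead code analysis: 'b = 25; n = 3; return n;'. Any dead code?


b is assigned but never read
Dead: 'b = 25'


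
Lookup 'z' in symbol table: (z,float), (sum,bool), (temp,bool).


Lookup 'z' → type float


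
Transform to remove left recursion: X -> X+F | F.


Left-recursive alternatives: X+F; non-recursive: F
Introduce X': X -> FX', X' -> +FX' | ε


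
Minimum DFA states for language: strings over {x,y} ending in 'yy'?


Track the longest suffix of input matching a prefix of 'yy': 3 classes (prefixes of length 0..2)
Minimal DFA: 3 states


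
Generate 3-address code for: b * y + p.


Break into single-operator statements:
t1 = b * y
t2 = t1 + p


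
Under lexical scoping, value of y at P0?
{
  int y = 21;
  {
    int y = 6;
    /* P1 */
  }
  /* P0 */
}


y declared in the same block as P0
y = 21


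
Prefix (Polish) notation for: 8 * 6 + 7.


left-to-right (same/higher precedence on left): tree is (+ (* 8 6) 7)
Prefix: + * 8 6 7


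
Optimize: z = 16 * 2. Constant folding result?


16 * 2 = 32 at compile time
Optimized: z = 32


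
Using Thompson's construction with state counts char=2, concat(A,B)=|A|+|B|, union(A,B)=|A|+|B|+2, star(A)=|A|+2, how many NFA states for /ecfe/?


Syntax tree has 4 char leaf(s), 0 union(s), 0 star(s)
chars contribute 4×2 = 8; each union adds +2; each star adds +2
Total: 8 + 0 + 0 = 8 states


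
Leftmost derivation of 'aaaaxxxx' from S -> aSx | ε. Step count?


Derivation: S => aSx => aaSxx => aaaSxxx => aaaaSxxxx => aaaaxxxx
Steps: 5


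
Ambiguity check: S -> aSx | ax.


balanced a^n…x^n: each string has a unique parse
Unambiguous


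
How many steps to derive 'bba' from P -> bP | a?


Derivation: P => bP => bbP => bba
Steps: 3


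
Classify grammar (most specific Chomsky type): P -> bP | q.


Right-linear: every RHS is a terminal or a terminal followed by one nonterminal
Classification: Type 3 (Regular)


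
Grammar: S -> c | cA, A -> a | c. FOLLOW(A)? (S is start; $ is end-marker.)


$ ∈ FOLLOW(S). For each A -> αBβ: add FIRST(β)\{ε} to FOLLOW(B); if β nullable, add FOLLOW(A).
FOLLOW(A) = {$}


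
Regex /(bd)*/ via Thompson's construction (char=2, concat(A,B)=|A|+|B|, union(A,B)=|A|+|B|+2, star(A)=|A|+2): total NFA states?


Syntax tree has 2 char leaf(s), 0 union(s), 1 star(s)
chars contribute 2×2 = 4; each union adds +2; each star adds +2
Total: 4 + 0 + 2 = 6 states


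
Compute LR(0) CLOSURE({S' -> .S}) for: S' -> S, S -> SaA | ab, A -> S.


Start: S' -> .S
For each item with dot before a nonterminal B, add B -> .γ for every B-production
Closure: [S' -> .S, S -> .SaA, S -> .ab]


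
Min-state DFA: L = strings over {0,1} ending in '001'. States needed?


Track the longest suffix of input matching a prefix of '001': 4 classes (prefixes of length 0..3)
Minimal DFA: 4 states


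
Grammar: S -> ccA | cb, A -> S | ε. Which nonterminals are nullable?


A nonterminal is nullable iff some alternative derives ε (directly, or every symbol in it is nullable)
Nullable: {A}


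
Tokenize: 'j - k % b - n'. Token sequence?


Scan left to right, longest-match per lexeme
Tokens: ID(j), OP(-), ID(k), OP(%), ID(b), OP(-), ID(n)


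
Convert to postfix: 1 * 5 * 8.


Left to right (same or higher precedence on left)
Postfix: 1 5 * 8 *


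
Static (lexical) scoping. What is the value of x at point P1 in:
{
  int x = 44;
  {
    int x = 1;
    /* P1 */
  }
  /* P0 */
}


x declared in the same block as P1
x = 1


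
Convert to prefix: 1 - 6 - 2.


left-to-right (same/higher precedence on left): tree is (- (- 1 6) 2)
Prefix: - - 1 6 2


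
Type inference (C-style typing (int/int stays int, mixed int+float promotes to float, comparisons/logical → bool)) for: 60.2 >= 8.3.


Operand types: float >= float
Rule: comparison yields bool
Result type: bool


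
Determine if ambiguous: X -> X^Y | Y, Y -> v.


precedence layered via separate nonterminal Y: deterministic
Unambiguous


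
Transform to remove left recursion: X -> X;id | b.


Left-recursive alternatives: X;id; non-recursive: b
Introduce X': X -> bX', X' -> ;idX' | ε


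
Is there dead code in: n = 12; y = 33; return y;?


n is assigned but never read
Dead: 'n = 12'


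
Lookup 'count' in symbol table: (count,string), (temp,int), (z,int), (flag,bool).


Lookup 'count' → type string


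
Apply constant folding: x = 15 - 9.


15 - 9 = 6 at compile time
Optimized: x = 6


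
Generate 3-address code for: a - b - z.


Break into single-operator statements:
t1 = a - b
t2 = t1 - z


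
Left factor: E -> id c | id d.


Common prefix: 'id'
Factored: E -> id E', E' -> c | d


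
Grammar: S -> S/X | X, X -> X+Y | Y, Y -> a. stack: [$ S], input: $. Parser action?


start symbol S on stack, input exhausted
Action: accept


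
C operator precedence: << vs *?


'*' is multiplicative (level 10); '<<' is shift (level 8)
Higher level binds tighter
'*' has higher precedence than '<<'


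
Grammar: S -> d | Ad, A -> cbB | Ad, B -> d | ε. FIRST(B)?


Per alternative of B: FIRST(d) = {d}; FIRST(ε) = {ε}
FIRST(B) = {d, ε}


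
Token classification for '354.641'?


Pattern: digits with a decimal point
Type: FLOAT_LITERAL


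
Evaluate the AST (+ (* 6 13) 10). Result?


Evaluate inner: (* 6 13) = 78
Evaluate root: (+ 78 10) = 88
Result: 88


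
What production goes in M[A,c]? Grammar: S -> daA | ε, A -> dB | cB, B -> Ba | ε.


For [A, c]: 'c' ∈ FIRST(cB)
Entry: A -> cB


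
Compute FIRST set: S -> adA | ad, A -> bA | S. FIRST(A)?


Per alternative of A: FIRST(bA) = {b}; FIRST(S) = {a}
FIRST(A) = {a, b}


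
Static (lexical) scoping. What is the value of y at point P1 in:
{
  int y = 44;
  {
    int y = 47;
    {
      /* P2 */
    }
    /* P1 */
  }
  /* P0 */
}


y declared in the same block as P1
y = 47


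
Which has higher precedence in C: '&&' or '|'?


'|' is bitwise OR (level 3); '&&' is logical AND (level 2)
Higher level binds tighter
'|' has higher precedence than '&&'


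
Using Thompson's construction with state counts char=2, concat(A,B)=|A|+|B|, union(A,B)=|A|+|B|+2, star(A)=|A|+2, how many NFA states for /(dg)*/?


Syntax tree has 2 char leaf(s), 0 union(s), 1 star(s)
chars contribute 2×2 = 4; each union adds +2; each star adds +2
Total: 4 + 0 + 2 = 6 states


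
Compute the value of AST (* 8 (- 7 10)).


Evaluate inner: (- 7 10) = -3
Evaluate root: (* 8 -3) = -24
Result: -24


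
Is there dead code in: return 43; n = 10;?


statement follows a return and is unreachable
Dead: 'n = 10'


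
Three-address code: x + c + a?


Break into single-operator statements:
t1 = x + c
t2 = t1 + a


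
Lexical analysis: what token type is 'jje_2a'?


Pattern: letter/underscore followed by alphanumerics, not a keyword
Type: IDENTIFIER


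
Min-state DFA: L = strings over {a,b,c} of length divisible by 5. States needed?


Track length mod 5: states 0..4, accept at 0
Minimal DFA: 5 states


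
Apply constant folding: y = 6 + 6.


6 + 6 = 12 at compile time
Optimized: y = 12


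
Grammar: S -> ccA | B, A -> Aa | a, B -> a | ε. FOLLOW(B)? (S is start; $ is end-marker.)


$ ∈ FOLLOW(S). For each A -> αBβ: add FIRST(β)\{ε} to FOLLOW(B); if β nullable, add FOLLOW(A).
FOLLOW(B) = {$}


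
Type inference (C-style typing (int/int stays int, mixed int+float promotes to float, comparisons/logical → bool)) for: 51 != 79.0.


Operand types: int != float
Rule: comparison yields bool
Result type: bool


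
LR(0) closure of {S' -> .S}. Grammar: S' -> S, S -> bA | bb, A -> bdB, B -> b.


Start: S' -> .S
For each item with dot before a nonterminal B, add B -> .γ for every B-production
Closure: [S' -> .S, S -> .bA, S -> .bb]


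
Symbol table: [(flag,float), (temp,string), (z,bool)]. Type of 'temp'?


Lookup 'temp' → type string


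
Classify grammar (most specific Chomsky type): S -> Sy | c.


Left-linear: every RHS is a terminal or one nonterminal followed by a terminal
Classification: Type 3 (Regular)


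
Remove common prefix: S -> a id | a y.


Common prefix: 'a'
Factored: S -> a S', S' -> id | y


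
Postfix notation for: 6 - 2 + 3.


Left to right (same or higher precedence on left)
Postfix: 6 2 - 3 +


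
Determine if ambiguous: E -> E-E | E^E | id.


'id-id^id' has two parse trees (no precedence encoded between - and ^)
Ambiguous


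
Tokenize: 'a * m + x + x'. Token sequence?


Scan left to right, longest-match per lexeme
Tokens: ID(a), OP(*), ID(m), OP(+), ID(x), OP(+), ID(x)


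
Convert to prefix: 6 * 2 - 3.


left-to-right (same/higher precedence on left): tree is (- (* 6 2) 3)
Prefix: - * 6 2 3


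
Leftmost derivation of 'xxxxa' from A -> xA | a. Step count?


Derivation: A => xA => xxA => xxxA => xxxxA => xxxxa
Steps: 5


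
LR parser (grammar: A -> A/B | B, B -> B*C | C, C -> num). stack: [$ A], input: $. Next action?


start symbol A on stack, input exhausted
Action: accept


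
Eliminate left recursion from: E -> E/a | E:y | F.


Left-recursive alternatives: E/a, E:y; non-recursive: F
Introduce E': E -> FE', E' -> /aE' | :yE' | ε


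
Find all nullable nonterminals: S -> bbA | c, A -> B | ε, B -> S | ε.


A nonterminal is nullable iff some alternative derives ε (directly, or every symbol in it is nullable)
Nullable: {A, B}


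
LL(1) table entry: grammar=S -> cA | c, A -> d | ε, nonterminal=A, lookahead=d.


For [A, d]: 'd' ∈ FIRST(d)
Entry: A -> d


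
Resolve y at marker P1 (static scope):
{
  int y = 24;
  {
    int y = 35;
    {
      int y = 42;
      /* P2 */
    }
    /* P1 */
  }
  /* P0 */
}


y declared in the same block as P1
y = 35


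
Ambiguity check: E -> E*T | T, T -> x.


precedence layered via separate nonterminal T: deterministic
Unambiguous


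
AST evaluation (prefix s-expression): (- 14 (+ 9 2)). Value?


Evaluate inner: (+ 9 2) = 11
Evaluate root: (- 14 11) = 3
Result: 3


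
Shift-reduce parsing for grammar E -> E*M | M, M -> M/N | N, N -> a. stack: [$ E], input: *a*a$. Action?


shift '*' to continue E -> E*M
Action: shift


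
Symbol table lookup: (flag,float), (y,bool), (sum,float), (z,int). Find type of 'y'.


Lookup 'y' → type bool


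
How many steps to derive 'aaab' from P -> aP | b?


Derivation: P => aP => aaP => aaaP => aaab
Steps: 4


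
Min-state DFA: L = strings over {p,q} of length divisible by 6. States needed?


Track length mod 6: states 0..5, accept at 0
Minimal DFA: 6 states


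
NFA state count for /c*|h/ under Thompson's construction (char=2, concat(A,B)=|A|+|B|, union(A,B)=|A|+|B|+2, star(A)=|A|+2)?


Syntax tree has 2 char leaf(s), 1 union(s), 1 star(s)
chars contribute 2×2 = 4; each union adds +2; each star adds +2
Total: 4 + 2 + 2 = 8 states


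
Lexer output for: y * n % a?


Scan left to right, longest-match per lexeme
Tokens: ID(y), OP(*), ID(n), OP(%), ID(a)


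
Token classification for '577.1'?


Pattern: digits with a decimal point
Type: FLOAT_LITERAL


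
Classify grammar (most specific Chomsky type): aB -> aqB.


LHS has context (more than one symbol) and |LHS| ≤ |RHS|
Classification: Type 1 (Context-Sensitive)


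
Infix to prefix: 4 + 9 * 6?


'*' binds tighter: tree is (+ 4 (* 9 6))
Prefix: + 4 * 9 6


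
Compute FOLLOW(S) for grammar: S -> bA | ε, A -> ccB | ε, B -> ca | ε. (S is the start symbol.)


$ ∈ FOLLOW(S). For each A -> αBβ: add FIRST(β)\{ε} to FOLLOW(B); if β nullable, add FOLLOW(A).
FOLLOW(S) = {$}


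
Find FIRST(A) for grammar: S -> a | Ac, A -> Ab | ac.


Per alternative of A: FIRST(Ab) = {a}; FIRST(ac) = {a}
FIRST(A) = {a}


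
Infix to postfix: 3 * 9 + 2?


Left to right (same or higher precedence on left)
Postfix: 3 9 * 2 +


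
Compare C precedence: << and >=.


'<<' is shift (level 8); '>=' is relational (level 7)
Higher level binds tighter
'<<' has higher precedence than '>='


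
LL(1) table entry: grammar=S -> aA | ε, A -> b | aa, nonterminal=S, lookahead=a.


For [S, a]: 'a' ∈ FIRST(aA)
Entry: S -> aA


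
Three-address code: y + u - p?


Break into single-operator statements:
t1 = y + u
t2 = t1 - p


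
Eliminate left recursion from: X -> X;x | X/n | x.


Left-recursive alternatives: X;x, X/n; non-recursive: x
Introduce X': X -> xX', X' -> ;xX' | /nX' | ε


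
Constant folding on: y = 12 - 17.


12 - 17 = -5 at compile time
Optimized: y = -5


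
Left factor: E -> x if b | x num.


Common prefix: 'x'
Factored: E -> x E', E' -> if b | num


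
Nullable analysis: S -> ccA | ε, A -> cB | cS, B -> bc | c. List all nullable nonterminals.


A nonterminal is nullable iff some alternative derives ε (directly, or every symbol in it is nullable)
Nullable: {S}


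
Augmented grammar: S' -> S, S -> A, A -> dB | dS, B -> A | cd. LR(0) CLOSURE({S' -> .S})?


Start: S' -> .S
For each item with dot before a nonterminal B, add B -> .γ for every B-production
Closure: [S' -> .S, S -> .A, A -> .dB, A -> .dS]


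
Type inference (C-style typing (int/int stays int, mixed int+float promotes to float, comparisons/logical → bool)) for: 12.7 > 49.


Operand types: float > int
Rule: comparison yields bool
Result type: bool


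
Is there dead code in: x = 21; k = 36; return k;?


x is assigned but never read
Dead: 'x = 21'


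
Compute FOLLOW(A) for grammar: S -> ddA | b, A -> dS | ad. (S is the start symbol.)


$ ∈ FOLLOW(S). For each A -> αBβ: add FIRST(β)\{ε} to FOLLOW(B); if β nullable, add FOLLOW(A).
FOLLOW(A) = {$}


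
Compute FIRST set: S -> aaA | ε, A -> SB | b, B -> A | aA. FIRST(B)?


Per alternative of B: FIRST(A) = {a, b}; FIRST(aA) = {a}
FIRST(B) = {a, b}


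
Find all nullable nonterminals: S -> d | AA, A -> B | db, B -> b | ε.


A nonterminal is nullable iff some alternative derives ε (directly, or every symbol in it is nullable)
Nullable: {A, B, S}


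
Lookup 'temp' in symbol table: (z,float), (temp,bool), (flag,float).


Lookup 'temp' → type bool


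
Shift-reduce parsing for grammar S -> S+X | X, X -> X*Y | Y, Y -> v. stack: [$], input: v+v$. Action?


no handle on stack; shift 'v'
Action: shift


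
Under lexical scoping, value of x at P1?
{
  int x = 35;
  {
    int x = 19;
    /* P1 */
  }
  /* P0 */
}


x declared in the same block as P1
x = 19


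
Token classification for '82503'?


Pattern: digits only
Type: INTEGER_LITERAL


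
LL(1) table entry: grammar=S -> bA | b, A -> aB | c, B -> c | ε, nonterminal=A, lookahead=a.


For [A, a]: 'a' ∈ FIRST(aB)
Entry: A -> aB


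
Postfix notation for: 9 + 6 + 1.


Left to right (same or higher precedence on left)
Postfix: 9 6 + 1 +


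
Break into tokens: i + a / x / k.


Scan left to right, longest-match per lexeme
Tokens: ID(i), OP(+), ID(a), OP(/), ID(x), OP(/), ID(k)


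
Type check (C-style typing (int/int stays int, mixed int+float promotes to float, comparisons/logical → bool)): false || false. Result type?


Operand types: bool || bool
Rule: logical operators take bool operands and yield bool
Result type: bool


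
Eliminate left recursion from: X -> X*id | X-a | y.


Left-recursive alternatives: X*id, X-a; non-recursive: y
Introduce X': X -> yX', X' -> *idX' | -aX' | ε


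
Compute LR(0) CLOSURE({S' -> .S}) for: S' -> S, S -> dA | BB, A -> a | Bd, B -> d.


Start: S' -> .S
For each item with dot before a nonterminal B, add B -> .γ for every B-production
Closure: [S' -> .S, S -> .dA, S -> .BB, B -> .d]


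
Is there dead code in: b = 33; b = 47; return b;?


first assignment to b is overwritten before any read
Dead: 'b = 33'


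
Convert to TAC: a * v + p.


Break into single-operator statements:
t1 = a * v
t2 = t1 + p


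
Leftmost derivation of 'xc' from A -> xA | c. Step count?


Derivation: A => xA => xc
Steps: 2


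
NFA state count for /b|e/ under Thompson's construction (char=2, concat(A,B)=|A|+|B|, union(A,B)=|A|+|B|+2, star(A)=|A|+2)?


Syntax tree has 2 char leaf(s), 1 union(s), 0 star(s)
chars contribute 2×2 = 4; each union adds +2; each star adds +2
Total: 4 + 2 + 0 = 6 states


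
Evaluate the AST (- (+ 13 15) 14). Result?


Evaluate inner: (+ 13 15) = 28
Evaluate root: (- 28 14) = 14
Result: 14


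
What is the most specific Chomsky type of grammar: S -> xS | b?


Right-linear: every RHS is a terminal or a terminal followed by one nonterminal
Classification: Type 3 (Regular)


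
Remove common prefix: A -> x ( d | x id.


Common prefix: 'x'
Factored: A -> x A', A' -> ( d | id


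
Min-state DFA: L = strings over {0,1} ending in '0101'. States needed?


Track the longest suffix of input matching a prefix of '0101': 5 classes (prefixes of length 0..4)
Minimal DFA: 5 states


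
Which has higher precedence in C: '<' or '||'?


'<' is relational (level 7); '||' is logical OR (level 1)
Higher level binds tighter
'<' has higher precedence than '||'


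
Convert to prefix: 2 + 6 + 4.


left-to-right (same/higher precedence on left): tree is (+ (+ 2 6) 4)
Prefix: + + 2 6 4


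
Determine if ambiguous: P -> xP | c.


right-linear, alternatives start with distinct terminals 'x' vs 'c': unique leftmost derivation
Unambiguous


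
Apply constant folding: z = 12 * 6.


12 * 6 = 72 at compile time
Optimized: z = 72


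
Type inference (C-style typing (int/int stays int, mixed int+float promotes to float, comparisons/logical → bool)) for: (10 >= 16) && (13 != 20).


Operand types: bool && bool
Rule: logical operators take bool operands and yield bool
Result type: bool


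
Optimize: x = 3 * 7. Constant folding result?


3 * 7 = 21 at compile time
Optimized: x = 21


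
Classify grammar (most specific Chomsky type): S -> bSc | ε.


Single nonterminal LHS, but b^n c^n is not regular
Classification: Type 2 (Context-Free)


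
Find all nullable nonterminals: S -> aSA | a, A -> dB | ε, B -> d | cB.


A nonterminal is nullable iff some alternative derives ε (directly, or every symbol in it is nullable)
Nullable: {A}


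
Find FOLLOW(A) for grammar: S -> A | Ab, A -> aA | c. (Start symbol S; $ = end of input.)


$ ∈ FOLLOW(S). For each A -> αBβ: add FIRST(β)\{ε} to FOLLOW(B); if β nullable, add FOLLOW(A).
FOLLOW(A) = {$, b}


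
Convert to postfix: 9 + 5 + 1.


Left to right (same or higher precedence on left)
Postfix: 9 5 + 1 +


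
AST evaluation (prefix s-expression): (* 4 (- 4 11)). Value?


Evaluate inner: (- 4 11) = -7
Evaluate root: (* 4 -7) = -28
Result: -28


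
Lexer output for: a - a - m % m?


Scan left to right, longest-match per lexeme
Tokens: ID(a), OP(-), ID(a), OP(-), ID(m), OP(%), ID(m)


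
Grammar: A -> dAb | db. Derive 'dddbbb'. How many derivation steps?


Derivation: A => dAb => ddAbb => dddbbb
Steps: 3


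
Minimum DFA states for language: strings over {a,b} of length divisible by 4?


Track length mod 4: states 0..3, accept at 0
Minimal DFA: 4 states


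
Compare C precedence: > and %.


'%' is multiplicative (level 10); '>' is relational (level 7)
Higher level binds tighter
'%' has higher precedence than '>'


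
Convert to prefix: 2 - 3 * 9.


'*' binds tighter: tree is (- 2 (* 3 9))
Prefix: - 2 * 3 9


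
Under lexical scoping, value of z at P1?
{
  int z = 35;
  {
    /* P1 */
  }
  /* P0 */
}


P1's block does not declare z; resolves to the enclosing declaration at depth 0
z = 35


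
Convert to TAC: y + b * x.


Break into single-operator statements:
t1 = b * x
t2 = y + t1


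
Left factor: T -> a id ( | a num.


Common prefix: 'a'
Factored: T -> a T', T' -> id ( | num


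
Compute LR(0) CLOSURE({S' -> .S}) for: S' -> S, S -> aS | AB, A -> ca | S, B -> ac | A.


Start: S' -> .S
For each item with dot before a nonterminal B, add B -> .γ for every B-production
Closure: [S' -> .S, S -> .aS, S -> .AB, A -> .ca, A -> .S]


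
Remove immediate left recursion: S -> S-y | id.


Left-recursive alternatives: S-y; non-recursive: id
Introduce S': S -> idS', S' -> -yS' | ε


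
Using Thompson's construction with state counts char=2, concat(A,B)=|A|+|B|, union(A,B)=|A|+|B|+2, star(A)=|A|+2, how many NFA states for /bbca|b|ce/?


Syntax tree has 7 char leaf(s), 2 union(s), 0 star(s)
chars contribute 7×2 = 14; each union adds +2; each star adds +2
Total: 14 + 4 + 0 = 18 states


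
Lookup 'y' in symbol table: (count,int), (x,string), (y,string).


Lookup 'y' → type string


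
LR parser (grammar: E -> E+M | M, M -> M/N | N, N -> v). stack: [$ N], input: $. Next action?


'N' (not preceded by M/) is the handle for M -> N
Action: reduce (M -> N)


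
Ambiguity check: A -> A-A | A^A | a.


'a-a^a' has two parse trees (no precedence encoded between - and ^)
Ambiguous


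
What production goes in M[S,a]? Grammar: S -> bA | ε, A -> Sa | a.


For [S, a]: ε is nullable and 'a' ∈ FOLLOW(S)
Entry: S -> ε


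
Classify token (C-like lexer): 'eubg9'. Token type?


Pattern: letter/underscore followed by alphanumerics, not a keyword
Type: IDENTIFIER


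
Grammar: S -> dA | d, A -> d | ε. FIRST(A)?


Per alternative of A: FIRST(d) = {d}; FIRST(ε) = {ε}
FIRST(A) = {d, ε}
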